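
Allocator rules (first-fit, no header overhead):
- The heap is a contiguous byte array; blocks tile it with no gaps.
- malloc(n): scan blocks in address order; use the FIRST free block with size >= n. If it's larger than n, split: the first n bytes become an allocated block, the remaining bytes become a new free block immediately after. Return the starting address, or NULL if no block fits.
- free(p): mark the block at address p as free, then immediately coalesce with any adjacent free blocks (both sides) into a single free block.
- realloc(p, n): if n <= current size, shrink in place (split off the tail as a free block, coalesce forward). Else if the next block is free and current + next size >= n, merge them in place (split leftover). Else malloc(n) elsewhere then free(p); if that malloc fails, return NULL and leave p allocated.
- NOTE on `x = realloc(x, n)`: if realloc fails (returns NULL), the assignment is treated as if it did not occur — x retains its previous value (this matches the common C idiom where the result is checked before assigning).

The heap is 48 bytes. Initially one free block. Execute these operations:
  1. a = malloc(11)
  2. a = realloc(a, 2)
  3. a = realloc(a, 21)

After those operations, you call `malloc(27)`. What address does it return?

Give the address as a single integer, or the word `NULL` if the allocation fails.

Op 1: a = malloc(11) -> a = 0; heap: [0-10 ALLOC][11-47 FREE]
Op 2: a = realloc(a, 2) -> a = 0; heap: [0-1 ALLOC][2-47 FREE]
Op 3: a = realloc(a, 21) -> a = 0; heap: [0-20 ALLOC][21-47 FREE]
malloc(27): first-fit scan over [0-20 ALLOC][21-47 FREE] -> 21

Answer: 21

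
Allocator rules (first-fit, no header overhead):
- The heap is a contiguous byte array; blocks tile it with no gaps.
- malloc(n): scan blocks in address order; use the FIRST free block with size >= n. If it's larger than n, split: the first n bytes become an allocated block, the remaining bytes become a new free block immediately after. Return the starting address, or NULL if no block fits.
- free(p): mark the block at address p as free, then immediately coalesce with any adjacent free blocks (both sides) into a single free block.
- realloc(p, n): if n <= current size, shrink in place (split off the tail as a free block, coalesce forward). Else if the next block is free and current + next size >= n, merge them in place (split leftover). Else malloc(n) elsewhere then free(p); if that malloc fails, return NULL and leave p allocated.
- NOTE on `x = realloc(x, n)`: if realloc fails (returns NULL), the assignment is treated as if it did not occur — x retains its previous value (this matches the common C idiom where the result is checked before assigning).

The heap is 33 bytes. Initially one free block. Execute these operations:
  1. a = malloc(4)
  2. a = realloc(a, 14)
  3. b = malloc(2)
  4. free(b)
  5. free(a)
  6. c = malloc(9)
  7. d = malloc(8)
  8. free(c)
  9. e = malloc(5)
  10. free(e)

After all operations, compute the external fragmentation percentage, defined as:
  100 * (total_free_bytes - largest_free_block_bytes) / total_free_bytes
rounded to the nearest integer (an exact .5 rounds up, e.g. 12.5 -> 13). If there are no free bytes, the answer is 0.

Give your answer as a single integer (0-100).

Op 1: a = malloc(4) -> a = 0; heap: [0-3 ALLOC][4-32 FREE]
Op 2: a = realloc(a, 14) -> a = 0; heap: [0-13 ALLOC][14-32 FREE]
Op 3: b = malloc(2) -> b = 14; heap: [0-13 ALLOC][14-15 ALLOC][16-32 FREE]
Op 4: free(b) -> (freed b); heap: [0-13 ALLOC][14-32 FREE]
Op 5: free(a) -> (freed a); heap: [0-32 FREE]
Op 6: c = malloc(9) -> c = 0; heap: [0-8 ALLOC][9-32 FREE]
Op 7: d = malloc(8) -> d = 9; heap: [0-8 ALLOC][9-16 ALLOC][17-32 FREE]
Op 8: free(c) -> (freed c); heap: [0-8 FREE][9-16 ALLOC][17-32 FREE]
Op 9: e = malloc(5) -> e = 0; heap: [0-4 ALLOC][5-8 FREE][9-16 ALLOC][17-32 FREE]
Op 10: free(e) -> (freed e); heap: [0-8 FREE][9-16 ALLOC][17-32 FREE]
Free blocks: [9 16] total_free=25 largest=16 -> 100*(25-16)/25 = 900/25 = 36

Answer: 36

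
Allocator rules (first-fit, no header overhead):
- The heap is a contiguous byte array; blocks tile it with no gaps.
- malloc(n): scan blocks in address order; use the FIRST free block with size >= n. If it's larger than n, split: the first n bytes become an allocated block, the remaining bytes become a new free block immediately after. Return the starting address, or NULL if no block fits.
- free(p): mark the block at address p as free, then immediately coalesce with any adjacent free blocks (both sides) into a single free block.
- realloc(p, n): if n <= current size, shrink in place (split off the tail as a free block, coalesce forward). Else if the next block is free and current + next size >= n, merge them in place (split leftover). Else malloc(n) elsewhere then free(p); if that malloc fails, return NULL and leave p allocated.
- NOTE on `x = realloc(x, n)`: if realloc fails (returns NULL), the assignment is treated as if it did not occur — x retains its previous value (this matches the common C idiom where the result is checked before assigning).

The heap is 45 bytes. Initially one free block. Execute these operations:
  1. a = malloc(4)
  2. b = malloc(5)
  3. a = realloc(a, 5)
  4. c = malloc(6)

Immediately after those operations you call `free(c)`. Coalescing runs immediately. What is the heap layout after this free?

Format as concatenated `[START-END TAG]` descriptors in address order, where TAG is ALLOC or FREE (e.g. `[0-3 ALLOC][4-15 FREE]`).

Answer: [0-3 FREE][4-8 ALLOC][9-13 ALLOC][14-44 FREE]

Derivation:
Op 1: a = malloc(4) -> a = 0; heap: [0-3 ALLOC][4-44 FREE]
Op 2: b = malloc(5) -> b = 4; heap: [0-3 ALLOC][4-8 ALLOC][9-44 FREE]
Op 3: a = realloc(a, 5) -> a = 9; heap: [0-3 FREE][4-8 ALLOC][9-13 ALLOC][14-44 FREE]
Op 4: c = malloc(6) -> c = 14; heap: [0-3 FREE][4-8 ALLOC][9-13 ALLOC][14-19 ALLOC][20-44 FREE]
free(c): c = 14 -> block [14-19 ALLOC]; mark free, coalesce with adjacent free neighbors -> [0-3 FREE][4-8 ALLOC][9-13 ALLOC][14-44 FREE]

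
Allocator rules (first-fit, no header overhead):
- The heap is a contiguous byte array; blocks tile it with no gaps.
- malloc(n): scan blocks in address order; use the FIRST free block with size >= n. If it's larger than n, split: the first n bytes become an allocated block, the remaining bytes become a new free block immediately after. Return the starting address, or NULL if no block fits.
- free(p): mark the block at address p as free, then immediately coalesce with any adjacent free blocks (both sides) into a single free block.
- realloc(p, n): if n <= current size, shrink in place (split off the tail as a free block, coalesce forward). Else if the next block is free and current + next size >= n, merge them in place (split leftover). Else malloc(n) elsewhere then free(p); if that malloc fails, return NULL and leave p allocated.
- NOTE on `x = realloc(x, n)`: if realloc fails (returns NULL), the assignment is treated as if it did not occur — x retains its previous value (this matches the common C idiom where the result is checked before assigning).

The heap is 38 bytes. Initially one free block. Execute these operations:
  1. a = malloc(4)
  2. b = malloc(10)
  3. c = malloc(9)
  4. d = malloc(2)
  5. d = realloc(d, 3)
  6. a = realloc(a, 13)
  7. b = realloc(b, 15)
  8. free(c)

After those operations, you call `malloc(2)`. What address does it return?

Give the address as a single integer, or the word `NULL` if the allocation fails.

Answer: 14

Derivation:
Op 1: a = malloc(4) -> a = 0; heap: [0-3 ALLOC][4-37 FREE]
Op 2: b = malloc(10) -> b = 4; heap: [0-3 ALLOC][4-13 ALLOC][14-37 FREE]
Op 3: c = malloc(9) -> c = 14; heap: [0-3 ALLOC][4-13 ALLOC][14-22 ALLOC][23-37 FREE]
Op 4: d = malloc(2) -> d = 23; heap: [0-3 ALLOC][4-13 ALLOC][14-22 ALLOC][23-24 ALLOC][25-37 FREE]
Op 5: d = realloc(d, 3) -> d = 23; heap: [0-3 ALLOC][4-13 ALLOC][14-22 ALLOC][23-25 ALLOC][26-37 FREE]
Op 6: a = realloc(a, 13) -> NULL (a unchanged); heap: [0-3 ALLOC][4-13 ALLOC][14-22 ALLOC][23-25 ALLOC][26-37 FREE]
Op 7: b = realloc(b, 15) -> NULL (b unchanged); heap: [0-3 ALLOC][4-13 ALLOC][14-22 ALLOC][23-25 ALLOC][26-37 FREE]
Op 8: free(c) -> (freed c); heap: [0-3 ALLOC][4-13 ALLOC][14-22 FREE][23-25 ALLOC][26-37 FREE]
malloc(2): first-fit scan over [0-3 ALLOC][4-13 ALLOC][14-22 FREE][23-25 ALLOC][26-37 FREE] -> 14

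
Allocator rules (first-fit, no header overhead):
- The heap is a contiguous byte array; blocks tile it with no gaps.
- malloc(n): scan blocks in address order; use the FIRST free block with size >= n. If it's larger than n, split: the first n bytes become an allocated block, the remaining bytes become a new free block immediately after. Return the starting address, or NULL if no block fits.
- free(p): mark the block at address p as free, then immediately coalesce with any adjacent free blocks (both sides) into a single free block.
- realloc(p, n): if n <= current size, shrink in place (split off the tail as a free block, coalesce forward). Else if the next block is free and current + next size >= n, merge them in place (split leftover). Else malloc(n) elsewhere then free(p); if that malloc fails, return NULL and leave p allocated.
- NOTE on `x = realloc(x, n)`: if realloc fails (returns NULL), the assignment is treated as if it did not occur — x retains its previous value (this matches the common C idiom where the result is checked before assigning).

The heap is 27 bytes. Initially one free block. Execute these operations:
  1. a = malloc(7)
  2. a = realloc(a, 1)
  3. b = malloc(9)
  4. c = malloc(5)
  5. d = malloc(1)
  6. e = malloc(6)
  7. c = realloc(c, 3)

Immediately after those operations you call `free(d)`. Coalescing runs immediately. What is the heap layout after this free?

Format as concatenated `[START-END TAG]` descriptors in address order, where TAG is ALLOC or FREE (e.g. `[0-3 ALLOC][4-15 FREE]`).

Answer: [0-0 ALLOC][1-9 ALLOC][10-12 ALLOC][13-15 FREE][16-21 ALLOC][22-26 FREE]

Derivation:
Op 1: a = malloc(7) -> a = 0; heap: [0-6 ALLOC][7-26 FREE]
Op 2: a = realloc(a, 1) -> a = 0; heap: [0-0 ALLOC][1-26 FREE]
Op 3: b = malloc(9) -> b = 1; heap: [0-0 ALLOC][1-9 ALLOC][10-26 FREE]
Op 4: c = malloc(5) -> c = 10; heap: [0-0 ALLOC][1-9 ALLOC][10-14 ALLOC][15-26 FREE]
Op 5: d = malloc(1) -> d = 15; heap: [0-0 ALLOC][1-9 ALLOC][10-14 ALLOC][15-15 ALLOC][16-26 FREE]
Op 6: e = malloc(6) -> e = 16; heap: [0-0 ALLOC][1-9 ALLOC][10-14 ALLOC][15-15 ALLOC][16-21 ALLOC][22-26 FREE]
Op 7: c = realloc(c, 3) -> c = 10; heap: [0-0 ALLOC][1-9 ALLOC][10-12 ALLOC][13-14 FREE][15-15 ALLOC][16-21 ALLOC][22-26 FREE]
free(d): d = 15 -> block [15-15 ALLOC]; mark free, coalesce with adjacent free neighbors -> [0-0 ALLOC][1-9 ALLOC][10-12 ALLOC][13-15 FREE][16-21 ALLOC][22-26 FREE]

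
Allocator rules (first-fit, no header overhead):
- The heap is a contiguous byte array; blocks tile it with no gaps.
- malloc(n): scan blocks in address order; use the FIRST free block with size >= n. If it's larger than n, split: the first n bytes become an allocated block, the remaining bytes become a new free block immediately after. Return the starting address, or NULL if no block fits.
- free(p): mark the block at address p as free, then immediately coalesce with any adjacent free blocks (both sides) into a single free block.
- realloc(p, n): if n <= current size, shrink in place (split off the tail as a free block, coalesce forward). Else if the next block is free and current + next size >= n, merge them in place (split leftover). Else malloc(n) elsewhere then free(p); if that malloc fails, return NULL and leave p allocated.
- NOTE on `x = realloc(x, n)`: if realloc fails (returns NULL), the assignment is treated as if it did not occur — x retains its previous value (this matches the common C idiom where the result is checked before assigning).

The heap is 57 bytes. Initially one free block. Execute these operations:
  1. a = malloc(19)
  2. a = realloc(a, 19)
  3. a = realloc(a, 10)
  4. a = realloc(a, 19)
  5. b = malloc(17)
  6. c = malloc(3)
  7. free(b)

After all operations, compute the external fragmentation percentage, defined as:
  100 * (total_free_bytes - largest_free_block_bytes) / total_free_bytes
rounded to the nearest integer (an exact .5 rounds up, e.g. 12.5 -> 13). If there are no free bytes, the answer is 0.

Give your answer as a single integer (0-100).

Answer: 49

Derivation:
Op 1: a = malloc(19) -> a = 0; heap: [0-18 ALLOC][19-56 FREE]
Op 2: a = realloc(a, 19) -> a = 0; heap: [0-18 ALLOC][19-56 FREE]
Op 3: a = realloc(a, 10) -> a = 0; heap: [0-9 ALLOC][10-56 FREE]
Op 4: a = realloc(a, 19) -> a = 0; heap: [0-18 ALLOC][19-56 FREE]
Op 5: b = malloc(17) -> b = 19; heap: [0-18 ALLOC][19-35 ALLOC][36-56 FREE]
Op 6: c = malloc(3) -> c = 36; heap: [0-18 ALLOC][19-35 ALLOC][36-38 ALLOC][39-56 FREE]
Op 7: free(b) -> (freed b); heap: [0-18 ALLOC][19-35 FREE][36-38 ALLOC][39-56 FREE]
Free blocks: [17 18] total_free=35 largest=18 -> 100*(35-18)/35 = 1700/35 ≈ 48.571 -> rounds to 49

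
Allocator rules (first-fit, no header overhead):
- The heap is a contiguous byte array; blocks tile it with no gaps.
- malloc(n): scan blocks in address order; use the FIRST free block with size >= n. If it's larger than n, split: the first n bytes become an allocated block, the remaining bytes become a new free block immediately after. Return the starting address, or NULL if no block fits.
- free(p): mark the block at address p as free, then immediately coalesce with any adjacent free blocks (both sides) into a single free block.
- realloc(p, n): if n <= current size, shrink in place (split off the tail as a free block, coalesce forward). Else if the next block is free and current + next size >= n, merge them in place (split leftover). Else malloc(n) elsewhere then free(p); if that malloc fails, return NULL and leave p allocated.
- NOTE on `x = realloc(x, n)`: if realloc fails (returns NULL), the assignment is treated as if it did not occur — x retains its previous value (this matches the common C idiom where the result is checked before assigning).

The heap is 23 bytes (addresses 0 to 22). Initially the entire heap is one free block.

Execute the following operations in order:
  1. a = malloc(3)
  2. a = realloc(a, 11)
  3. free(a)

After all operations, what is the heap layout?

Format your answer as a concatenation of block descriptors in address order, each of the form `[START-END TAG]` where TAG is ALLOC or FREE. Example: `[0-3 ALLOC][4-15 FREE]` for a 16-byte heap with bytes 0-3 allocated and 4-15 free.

Op 1: a = malloc(3) -> a = 0; heap: [0-2 ALLOC][3-22 FREE]
Op 2: a = realloc(a, 11) -> a = 0; heap: [0-10 ALLOC][11-22 FREE]
Op 3: free(a) -> (freed a); heap: [0-22 FREE]

Answer: [0-22 FREE]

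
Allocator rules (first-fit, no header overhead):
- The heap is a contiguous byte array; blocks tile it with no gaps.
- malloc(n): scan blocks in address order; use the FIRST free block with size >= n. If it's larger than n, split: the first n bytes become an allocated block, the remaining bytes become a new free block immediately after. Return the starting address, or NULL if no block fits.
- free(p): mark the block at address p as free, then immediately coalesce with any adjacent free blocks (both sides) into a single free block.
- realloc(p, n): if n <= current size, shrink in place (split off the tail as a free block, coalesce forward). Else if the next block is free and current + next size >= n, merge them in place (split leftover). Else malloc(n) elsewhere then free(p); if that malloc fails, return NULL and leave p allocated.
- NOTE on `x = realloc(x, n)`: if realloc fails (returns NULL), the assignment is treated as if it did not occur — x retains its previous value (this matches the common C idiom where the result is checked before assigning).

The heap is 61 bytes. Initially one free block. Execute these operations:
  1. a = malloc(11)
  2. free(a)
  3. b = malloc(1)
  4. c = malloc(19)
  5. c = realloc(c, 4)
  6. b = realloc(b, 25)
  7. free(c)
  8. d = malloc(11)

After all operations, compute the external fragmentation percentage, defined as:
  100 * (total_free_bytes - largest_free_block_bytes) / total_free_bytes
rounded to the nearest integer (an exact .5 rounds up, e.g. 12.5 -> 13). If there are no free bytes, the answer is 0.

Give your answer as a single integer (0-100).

Answer: 20

Derivation:
Op 1: a = malloc(11) -> a = 0; heap: [0-10 ALLOC][11-60 FREE]
Op 2: free(a) -> (freed a); heap: [0-60 FREE]
Op 3: b = malloc(1) -> b = 0; heap: [0-0 ALLOC][1-60 FREE]
Op 4: c = malloc(19) -> c = 1; heap: [0-0 ALLOC][1-19 ALLOC][20-60 FREE]
Op 5: c = realloc(c, 4) -> c = 1; heap: [0-0 ALLOC][1-4 ALLOC][5-60 FREE]
Op 6: b = realloc(b, 25) -> b = 5; heap: [0-0 FREE][1-4 ALLOC][5-29 ALLOC][30-60 FREE]
Op 7: free(c) -> (freed c); heap: [0-4 FREE][5-29 ALLOC][30-60 FREE]
Op 8: d = malloc(11) -> d = 30; heap: [0-4 FREE][5-29 ALLOC][30-40 ALLOC][41-60 FREE]
Free blocks: [5 20] total_free=25 largest=20 -> 100*(25-20)/25 = 500/25 = 20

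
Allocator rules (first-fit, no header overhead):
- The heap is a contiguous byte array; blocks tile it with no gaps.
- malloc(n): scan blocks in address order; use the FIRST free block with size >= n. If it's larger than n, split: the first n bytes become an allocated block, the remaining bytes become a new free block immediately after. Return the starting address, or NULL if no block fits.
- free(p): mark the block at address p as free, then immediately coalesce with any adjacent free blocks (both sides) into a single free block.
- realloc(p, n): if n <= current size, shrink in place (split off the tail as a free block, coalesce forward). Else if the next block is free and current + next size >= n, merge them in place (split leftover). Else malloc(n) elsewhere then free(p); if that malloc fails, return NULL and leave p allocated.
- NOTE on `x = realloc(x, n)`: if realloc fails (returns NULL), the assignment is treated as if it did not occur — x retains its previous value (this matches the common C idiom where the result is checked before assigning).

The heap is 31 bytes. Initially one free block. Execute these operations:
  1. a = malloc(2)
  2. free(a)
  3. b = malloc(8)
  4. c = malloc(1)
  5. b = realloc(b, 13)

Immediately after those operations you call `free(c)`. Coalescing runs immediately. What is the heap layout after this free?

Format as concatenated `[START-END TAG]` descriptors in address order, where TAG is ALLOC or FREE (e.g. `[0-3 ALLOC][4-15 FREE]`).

Op 1: a = malloc(2) -> a = 0; heap: [0-1 ALLOC][2-30 FREE]
Op 2: free(a) -> (freed a); heap: [0-30 FREE]
Op 3: b = malloc(8) -> b = 0; heap: [0-7 ALLOC][8-30 FREE]
Op 4: c = malloc(1) -> c = 8; heap: [0-7 ALLOC][8-8 ALLOC][9-30 FREE]
Op 5: b = realloc(b, 13) -> b = 9; heap: [0-7 FREE][8-8 ALLOC][9-21 ALLOC][22-30 FREE]
free(c): c = 8 -> block [8-8 ALLOC]; mark free, coalesce with adjacent free neighbors -> [0-8 FREE][9-21 ALLOC][22-30 FREE]

Answer: [0-8 FREE][9-21 ALLOC][22-30 FREE]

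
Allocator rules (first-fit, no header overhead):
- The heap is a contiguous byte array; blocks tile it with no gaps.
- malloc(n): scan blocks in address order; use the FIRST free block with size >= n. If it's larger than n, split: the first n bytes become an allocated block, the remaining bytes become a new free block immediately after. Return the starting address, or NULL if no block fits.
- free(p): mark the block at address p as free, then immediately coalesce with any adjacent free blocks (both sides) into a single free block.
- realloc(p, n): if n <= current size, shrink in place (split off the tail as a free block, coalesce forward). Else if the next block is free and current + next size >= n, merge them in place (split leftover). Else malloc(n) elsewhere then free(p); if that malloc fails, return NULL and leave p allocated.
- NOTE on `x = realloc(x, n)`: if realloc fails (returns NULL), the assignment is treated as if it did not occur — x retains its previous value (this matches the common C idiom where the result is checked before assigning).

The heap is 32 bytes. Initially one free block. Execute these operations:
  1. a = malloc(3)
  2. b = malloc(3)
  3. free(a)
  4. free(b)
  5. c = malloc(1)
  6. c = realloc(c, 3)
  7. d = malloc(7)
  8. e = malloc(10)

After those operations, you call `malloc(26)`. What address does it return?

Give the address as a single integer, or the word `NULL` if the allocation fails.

Answer: NULL

Derivation:
Op 1: a = malloc(3) -> a = 0; heap: [0-2 ALLOC][3-31 FREE]
Op 2: b = malloc(3) -> b = 3; heap: [0-2 ALLOC][3-5 ALLOC][6-31 FREE]
Op 3: free(a) -> (freed a); heap: [0-2 FREE][3-5 ALLOC][6-31 FREE]
Op 4: free(b) -> (freed b); heap: [0-31 FREE]
Op 5: c = malloc(1) -> c = 0; heap: [0-0 ALLOC][1-31 FREE]
Op 6: c = realloc(c, 3) -> c = 0; heap: [0-2 ALLOC][3-31 FREE]
Op 7: d = malloc(7) -> d = 3; heap: [0-2 ALLOC][3-9 ALLOC][10-31 FREE]
Op 8: e = malloc(10) -> e = 10; heap: [0-2 ALLOC][3-9 ALLOC][10-19 ALLOC][20-31 FREE]
malloc(26): first-fit scan over [0-2 ALLOC][3-9 ALLOC][10-19 ALLOC][20-31 FREE] -> NULL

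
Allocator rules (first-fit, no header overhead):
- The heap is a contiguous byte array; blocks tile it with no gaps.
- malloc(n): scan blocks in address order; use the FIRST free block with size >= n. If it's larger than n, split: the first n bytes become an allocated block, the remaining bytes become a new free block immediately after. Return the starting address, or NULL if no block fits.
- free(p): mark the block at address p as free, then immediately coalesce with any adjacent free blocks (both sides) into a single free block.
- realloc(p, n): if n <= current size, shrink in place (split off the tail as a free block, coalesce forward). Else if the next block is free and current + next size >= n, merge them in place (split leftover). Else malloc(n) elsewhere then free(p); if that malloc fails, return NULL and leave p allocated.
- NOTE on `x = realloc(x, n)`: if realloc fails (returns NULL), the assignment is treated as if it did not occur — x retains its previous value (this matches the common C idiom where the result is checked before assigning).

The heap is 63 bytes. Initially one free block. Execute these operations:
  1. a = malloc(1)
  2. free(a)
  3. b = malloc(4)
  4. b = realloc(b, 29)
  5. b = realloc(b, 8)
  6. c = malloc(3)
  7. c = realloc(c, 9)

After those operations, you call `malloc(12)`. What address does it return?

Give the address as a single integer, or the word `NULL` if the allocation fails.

Op 1: a = malloc(1) -> a = 0; heap: [0-0 ALLOC][1-62 FREE]
Op 2: free(a) -> (freed a); heap: [0-62 FREE]
Op 3: b = malloc(4) -> b = 0; heap: [0-3 ALLOC][4-62 FREE]
Op 4: b = realloc(b, 29) -> b = 0; heap: [0-28 ALLOC][29-62 FREE]
Op 5: b = realloc(b, 8) -> b = 0; heap: [0-7 ALLOC][8-62 FREE]
Op 6: c = malloc(3) -> c = 8; heap: [0-7 ALLOC][8-10 ALLOC][11-62 FREE]
Op 7: c = realloc(c, 9) -> c = 8; heap: [0-7 ALLOC][8-16 ALLOC][17-62 FREE]
malloc(12): first-fit scan over [0-7 ALLOC][8-16 ALLOC][17-62 FREE] -> 17

Answer: 17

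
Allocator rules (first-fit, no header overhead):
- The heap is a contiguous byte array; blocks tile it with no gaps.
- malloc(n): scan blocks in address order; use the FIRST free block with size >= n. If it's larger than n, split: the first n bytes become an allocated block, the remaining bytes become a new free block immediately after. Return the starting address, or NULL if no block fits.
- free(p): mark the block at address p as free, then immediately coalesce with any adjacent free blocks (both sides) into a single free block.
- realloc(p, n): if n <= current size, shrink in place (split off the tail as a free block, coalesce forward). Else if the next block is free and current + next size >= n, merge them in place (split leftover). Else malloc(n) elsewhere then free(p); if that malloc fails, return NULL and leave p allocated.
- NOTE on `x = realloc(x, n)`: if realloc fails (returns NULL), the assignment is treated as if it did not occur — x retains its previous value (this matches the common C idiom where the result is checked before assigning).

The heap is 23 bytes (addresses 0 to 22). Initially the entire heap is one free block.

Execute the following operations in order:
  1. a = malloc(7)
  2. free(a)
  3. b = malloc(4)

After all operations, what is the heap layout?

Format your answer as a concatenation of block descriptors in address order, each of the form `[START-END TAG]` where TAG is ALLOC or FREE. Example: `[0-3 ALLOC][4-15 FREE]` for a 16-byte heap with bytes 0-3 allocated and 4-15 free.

Op 1: a = malloc(7) -> a = 0; heap: [0-6 ALLOC][7-22 FREE]
Op 2: free(a) -> (freed a); heap: [0-22 FREE]
Op 3: b = malloc(4) -> b = 0; heap: [0-3 ALLOC][4-22 FREE]

Answer: [0-3 ALLOC][4-22 FREE]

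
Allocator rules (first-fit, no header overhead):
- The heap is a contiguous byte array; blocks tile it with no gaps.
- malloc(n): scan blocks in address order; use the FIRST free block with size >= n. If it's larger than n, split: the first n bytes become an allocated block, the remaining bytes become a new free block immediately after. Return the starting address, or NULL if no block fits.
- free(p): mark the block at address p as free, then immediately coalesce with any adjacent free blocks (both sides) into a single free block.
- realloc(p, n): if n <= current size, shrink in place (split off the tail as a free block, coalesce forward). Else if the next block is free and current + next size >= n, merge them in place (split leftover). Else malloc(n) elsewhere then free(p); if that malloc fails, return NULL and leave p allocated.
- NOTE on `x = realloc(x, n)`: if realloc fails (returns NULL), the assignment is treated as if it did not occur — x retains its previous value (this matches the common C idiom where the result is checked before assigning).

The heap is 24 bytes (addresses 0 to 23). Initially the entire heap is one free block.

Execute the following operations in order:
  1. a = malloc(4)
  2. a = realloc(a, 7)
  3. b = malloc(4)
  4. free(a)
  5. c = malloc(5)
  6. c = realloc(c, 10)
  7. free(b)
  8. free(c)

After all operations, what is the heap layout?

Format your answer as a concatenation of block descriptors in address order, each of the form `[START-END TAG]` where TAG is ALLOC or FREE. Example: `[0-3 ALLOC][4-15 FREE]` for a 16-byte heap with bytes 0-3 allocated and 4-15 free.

Answer: [0-23 FREE]

Derivation:
Op 1: a = malloc(4) -> a = 0; heap: [0-3 ALLOC][4-23 FREE]
Op 2: a = realloc(a, 7) -> a = 0; heap: [0-6 ALLOC][7-23 FREE]
Op 3: b = malloc(4) -> b = 7; heap: [0-6 ALLOC][7-10 ALLOC][11-23 FREE]
Op 4: free(a) -> (freed a); heap: [0-6 FREE][7-10 ALLOC][11-23 FREE]
Op 5: c = malloc(5) -> c = 0; heap: [0-4 ALLOC][5-6 FREE][7-10 ALLOC][11-23 FREE]
Op 6: c = realloc(c, 10) -> c = 11; heap: [0-6 FREE][7-10 ALLOC][11-20 ALLOC][21-23 FREE]
Op 7: free(b) -> (freed b); heap: [0-10 FREE][11-20 ALLOC][21-23 FREE]
Op 8: free(c) -> (freed c); heap: [0-23 FREE]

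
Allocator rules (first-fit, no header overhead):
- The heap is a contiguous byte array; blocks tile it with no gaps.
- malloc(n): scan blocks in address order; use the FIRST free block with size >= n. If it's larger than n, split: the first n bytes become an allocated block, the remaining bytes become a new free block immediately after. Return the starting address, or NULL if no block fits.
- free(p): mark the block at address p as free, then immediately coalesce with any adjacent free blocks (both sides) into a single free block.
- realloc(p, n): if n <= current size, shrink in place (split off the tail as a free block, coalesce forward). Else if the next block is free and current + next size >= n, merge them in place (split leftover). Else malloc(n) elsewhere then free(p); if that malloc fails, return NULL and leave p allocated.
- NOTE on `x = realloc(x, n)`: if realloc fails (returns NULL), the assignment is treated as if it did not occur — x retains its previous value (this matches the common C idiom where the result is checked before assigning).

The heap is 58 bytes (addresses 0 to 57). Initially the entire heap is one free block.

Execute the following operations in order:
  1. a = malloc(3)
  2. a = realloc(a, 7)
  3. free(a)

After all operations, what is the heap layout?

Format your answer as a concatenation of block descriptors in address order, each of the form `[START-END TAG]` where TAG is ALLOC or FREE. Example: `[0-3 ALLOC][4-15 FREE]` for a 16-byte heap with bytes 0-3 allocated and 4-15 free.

Op 1: a = malloc(3) -> a = 0; heap: [0-2 ALLOC][3-57 FREE]
Op 2: a = realloc(a, 7) -> a = 0; heap: [0-6 ALLOC][7-57 FREE]
Op 3: free(a) -> (freed a); heap: [0-57 FREE]

Answer: [0-57 FREE]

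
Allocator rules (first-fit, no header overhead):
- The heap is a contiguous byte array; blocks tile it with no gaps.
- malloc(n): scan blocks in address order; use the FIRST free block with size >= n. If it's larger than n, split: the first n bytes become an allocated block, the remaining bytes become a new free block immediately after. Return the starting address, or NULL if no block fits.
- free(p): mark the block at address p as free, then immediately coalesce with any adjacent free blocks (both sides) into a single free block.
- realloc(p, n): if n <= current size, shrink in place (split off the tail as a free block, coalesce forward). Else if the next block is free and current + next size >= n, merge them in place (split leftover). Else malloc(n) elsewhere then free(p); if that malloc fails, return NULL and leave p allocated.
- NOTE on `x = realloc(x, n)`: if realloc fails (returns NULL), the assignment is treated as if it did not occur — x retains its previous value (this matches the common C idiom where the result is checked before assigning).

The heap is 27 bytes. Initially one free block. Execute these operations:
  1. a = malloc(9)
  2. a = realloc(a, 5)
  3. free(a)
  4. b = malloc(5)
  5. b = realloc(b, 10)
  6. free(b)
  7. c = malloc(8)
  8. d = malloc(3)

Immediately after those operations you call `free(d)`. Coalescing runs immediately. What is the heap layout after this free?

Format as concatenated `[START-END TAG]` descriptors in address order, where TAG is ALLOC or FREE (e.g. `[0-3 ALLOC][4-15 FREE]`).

Answer: [0-7 ALLOC][8-26 FREE]

Derivation:
Op 1: a = malloc(9) -> a = 0; heap: [0-8 ALLOC][9-26 FREE]
Op 2: a = realloc(a, 5) -> a = 0; heap: [0-4 ALLOC][5-26 FREE]
Op 3: free(a) -> (freed a); heap: [0-26 FREE]
Op 4: b = malloc(5) -> b = 0; heap: [0-4 ALLOC][5-26 FREE]
Op 5: b = realloc(b, 10) -> b = 0; heap: [0-9 ALLOC][10-26 FREE]
Op 6: free(b) -> (freed b); heap: [0-26 FREE]
Op 7: c = malloc(8) -> c = 0; heap: [0-7 ALLOC][8-26 FREE]
Op 8: d = malloc(3) -> d = 8; heap: [0-7 ALLOC][8-10 ALLOC][11-26 FREE]
free(d): d = 8 -> block [8-10 ALLOC]; mark free, coalesce with adjacent free neighbors -> [0-7 ALLOC][8-26 FREE]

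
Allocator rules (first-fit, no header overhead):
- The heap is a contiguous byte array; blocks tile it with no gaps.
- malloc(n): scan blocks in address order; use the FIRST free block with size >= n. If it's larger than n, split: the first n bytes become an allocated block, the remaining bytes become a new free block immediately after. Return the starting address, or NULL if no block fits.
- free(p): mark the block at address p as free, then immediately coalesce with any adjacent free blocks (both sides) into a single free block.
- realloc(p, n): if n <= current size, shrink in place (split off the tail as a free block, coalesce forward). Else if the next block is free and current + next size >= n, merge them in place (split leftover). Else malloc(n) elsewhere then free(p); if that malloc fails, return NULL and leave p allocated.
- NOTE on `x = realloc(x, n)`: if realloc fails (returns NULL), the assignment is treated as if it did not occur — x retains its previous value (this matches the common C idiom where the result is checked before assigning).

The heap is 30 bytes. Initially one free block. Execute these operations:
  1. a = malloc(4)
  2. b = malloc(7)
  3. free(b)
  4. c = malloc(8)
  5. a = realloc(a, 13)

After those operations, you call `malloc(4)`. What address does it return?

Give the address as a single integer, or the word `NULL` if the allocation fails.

Answer: 0

Derivation:
Op 1: a = malloc(4) -> a = 0; heap: [0-3 ALLOC][4-29 FREE]
Op 2: b = malloc(7) -> b = 4; heap: [0-3 ALLOC][4-10 ALLOC][11-29 FREE]
Op 3: free(b) -> (freed b); heap: [0-3 ALLOC][4-29 FREE]
Op 4: c = malloc(8) -> c = 4; heap: [0-3 ALLOC][4-11 ALLOC][12-29 FREE]
Op 5: a = realloc(a, 13) -> a = 12; heap: [0-3 FREE][4-11 ALLOC][12-24 ALLOC][25-29 FREE]
malloc(4): first-fit scan over [0-3 FREE][4-11 ALLOC][12-24 ALLOC][25-29 FREE] -> 0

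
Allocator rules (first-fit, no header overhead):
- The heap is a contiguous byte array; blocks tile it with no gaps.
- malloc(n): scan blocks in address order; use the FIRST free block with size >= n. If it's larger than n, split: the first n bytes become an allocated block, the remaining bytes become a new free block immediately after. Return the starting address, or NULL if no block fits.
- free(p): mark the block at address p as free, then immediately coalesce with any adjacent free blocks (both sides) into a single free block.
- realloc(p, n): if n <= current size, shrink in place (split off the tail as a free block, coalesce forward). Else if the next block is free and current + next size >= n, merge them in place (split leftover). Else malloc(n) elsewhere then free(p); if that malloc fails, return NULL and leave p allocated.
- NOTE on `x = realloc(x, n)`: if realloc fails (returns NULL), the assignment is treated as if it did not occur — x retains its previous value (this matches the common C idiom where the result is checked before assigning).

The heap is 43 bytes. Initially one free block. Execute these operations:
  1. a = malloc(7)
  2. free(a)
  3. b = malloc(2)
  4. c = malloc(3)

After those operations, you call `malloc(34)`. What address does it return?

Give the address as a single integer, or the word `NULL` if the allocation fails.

Answer: 5

Derivation:
Op 1: a = malloc(7) -> a = 0; heap: [0-6 ALLOC][7-42 FREE]
Op 2: free(a) -> (freed a); heap: [0-42 FREE]
Op 3: b = malloc(2) -> b = 0; heap: [0-1 ALLOC][2-42 FREE]
Op 4: c = malloc(3) -> c = 2; heap: [0-1 ALLOC][2-4 ALLOC][5-42 FREE]
malloc(34): first-fit scan over [0-1 ALLOC][2-4 ALLOC][5-42 FREE] -> 5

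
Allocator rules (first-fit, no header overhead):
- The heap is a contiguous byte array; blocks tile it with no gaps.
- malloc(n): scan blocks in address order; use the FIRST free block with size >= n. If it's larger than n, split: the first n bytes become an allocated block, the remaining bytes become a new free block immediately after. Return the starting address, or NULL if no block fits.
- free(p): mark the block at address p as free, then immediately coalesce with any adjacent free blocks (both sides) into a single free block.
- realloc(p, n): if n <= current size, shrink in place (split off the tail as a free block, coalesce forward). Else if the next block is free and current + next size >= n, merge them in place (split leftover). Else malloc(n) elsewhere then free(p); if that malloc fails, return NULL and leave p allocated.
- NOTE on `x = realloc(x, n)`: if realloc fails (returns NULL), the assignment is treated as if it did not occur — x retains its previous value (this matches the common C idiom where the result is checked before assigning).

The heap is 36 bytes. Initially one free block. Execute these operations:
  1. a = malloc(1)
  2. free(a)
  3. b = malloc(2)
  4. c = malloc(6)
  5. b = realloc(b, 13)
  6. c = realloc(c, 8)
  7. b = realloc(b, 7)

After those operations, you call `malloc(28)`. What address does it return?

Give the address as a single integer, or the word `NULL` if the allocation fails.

Op 1: a = malloc(1) -> a = 0; heap: [0-0 ALLOC][1-35 FREE]
Op 2: free(a) -> (freed a); heap: [0-35 FREE]
Op 3: b = malloc(2) -> b = 0; heap: [0-1 ALLOC][2-35 FREE]
Op 4: c = malloc(6) -> c = 2; heap: [0-1 ALLOC][2-7 ALLOC][8-35 FREE]
Op 5: b = realloc(b, 13) -> b = 8; heap: [0-1 FREE][2-7 ALLOC][8-20 ALLOC][21-35 FREE]
Op 6: c = realloc(c, 8) -> c = 21; heap: [0-7 FREE][8-20 ALLOC][21-28 ALLOC][29-35 FREE]
Op 7: b = realloc(b, 7) -> b = 8; heap: [0-7 FREE][8-14 ALLOC][15-20 FREE][21-28 ALLOC][29-35 FREE]
malloc(28): first-fit scan over [0-7 FREE][8-14 ALLOC][15-20 FREE][21-28 ALLOC][29-35 FREE] -> NULL

Answer: NULL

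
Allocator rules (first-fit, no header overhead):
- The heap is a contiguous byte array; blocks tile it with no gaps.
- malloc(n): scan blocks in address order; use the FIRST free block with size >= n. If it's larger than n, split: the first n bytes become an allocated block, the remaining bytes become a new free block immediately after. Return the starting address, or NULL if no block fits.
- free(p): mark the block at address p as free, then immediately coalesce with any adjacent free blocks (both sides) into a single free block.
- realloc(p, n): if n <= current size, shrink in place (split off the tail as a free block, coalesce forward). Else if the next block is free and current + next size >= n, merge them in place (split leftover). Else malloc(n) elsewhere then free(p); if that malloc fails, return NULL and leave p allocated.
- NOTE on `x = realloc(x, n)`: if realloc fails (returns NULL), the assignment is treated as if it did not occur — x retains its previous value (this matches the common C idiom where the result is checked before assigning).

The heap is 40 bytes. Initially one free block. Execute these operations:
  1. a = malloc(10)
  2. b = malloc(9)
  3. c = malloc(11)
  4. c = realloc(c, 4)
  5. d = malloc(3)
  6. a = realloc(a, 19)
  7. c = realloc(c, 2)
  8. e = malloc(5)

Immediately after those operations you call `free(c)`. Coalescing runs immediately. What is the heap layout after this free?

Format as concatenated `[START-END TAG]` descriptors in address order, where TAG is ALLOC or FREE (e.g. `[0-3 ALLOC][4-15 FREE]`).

Answer: [0-9 ALLOC][10-18 ALLOC][19-22 FREE][23-25 ALLOC][26-30 ALLOC][31-39 FREE]

Derivation:
Op 1: a = malloc(10) -> a = 0; heap: [0-9 ALLOC][10-39 FREE]
Op 2: b = malloc(9) -> b = 10; heap: [0-9 ALLOC][10-18 ALLOC][19-39 FREE]
Op 3: c = malloc(11) -> c = 19; heap: [0-9 ALLOC][10-18 ALLOC][19-29 ALLOC][30-39 FREE]
Op 4: c = realloc(c, 4) -> c = 19; heap: [0-9 ALLOC][10-18 ALLOC][19-22 ALLOC][23-39 FREE]
Op 5: d = malloc(3) -> d = 23; heap: [0-9 ALLOC][10-18 ALLOC][19-22 ALLOC][23-25 ALLOC][26-39 FREE]
Op 6: a = realloc(a, 19) -> NULL (a unchanged); heap: [0-9 ALLOC][10-18 ALLOC][19-22 ALLOC][23-25 ALLOC][26-39 FREE]
Op 7: c = realloc(c, 2) -> c = 19; heap: [0-9 ALLOC][10-18 ALLOC][19-20 ALLOC][21-22 FREE][23-25 ALLOC][26-39 FREE]
Op 8: e = malloc(5) -> e = 26; heap: [0-9 ALLOC][10-18 ALLOC][19-20 ALLOC][21-22 FREE][23-25 ALLOC][26-30 ALLOC][31-39 FREE]
free(c): c = 19 -> block [19-20 ALLOC]; mark free, coalesce with adjacent free neighbors -> [0-9 ALLOC][10-18 ALLOC][19-22 FREE][23-25 ALLOC][26-30 ALLOC][31-39 FREE]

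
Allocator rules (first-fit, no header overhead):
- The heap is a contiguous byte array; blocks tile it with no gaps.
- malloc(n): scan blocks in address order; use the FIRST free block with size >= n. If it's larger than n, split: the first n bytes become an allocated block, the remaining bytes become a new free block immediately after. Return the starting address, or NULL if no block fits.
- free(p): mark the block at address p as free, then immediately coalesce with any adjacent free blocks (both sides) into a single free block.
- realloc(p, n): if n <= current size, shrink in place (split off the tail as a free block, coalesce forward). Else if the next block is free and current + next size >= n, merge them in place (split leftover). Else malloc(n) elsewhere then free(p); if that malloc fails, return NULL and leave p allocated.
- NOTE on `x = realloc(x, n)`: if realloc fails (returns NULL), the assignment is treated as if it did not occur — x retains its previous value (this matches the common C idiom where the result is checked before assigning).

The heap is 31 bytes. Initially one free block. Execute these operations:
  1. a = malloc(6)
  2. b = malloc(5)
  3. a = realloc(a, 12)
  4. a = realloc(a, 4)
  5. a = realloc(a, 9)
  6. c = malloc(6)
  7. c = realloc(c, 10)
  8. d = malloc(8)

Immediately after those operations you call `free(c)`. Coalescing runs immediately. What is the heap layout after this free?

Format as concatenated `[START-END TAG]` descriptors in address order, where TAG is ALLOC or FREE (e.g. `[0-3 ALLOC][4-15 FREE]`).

Op 1: a = malloc(6) -> a = 0; heap: [0-5 ALLOC][6-30 FREE]
Op 2: b = malloc(5) -> b = 6; heap: [0-5 ALLOC][6-10 ALLOC][11-30 FREE]
Op 3: a = realloc(a, 12) -> a = 11; heap: [0-5 FREE][6-10 ALLOC][11-22 ALLOC][23-30 FREE]
Op 4: a = realloc(a, 4) -> a = 11; heap: [0-5 FREE][6-10 ALLOC][11-14 ALLOC][15-30 FREE]
Op 5: a = realloc(a, 9) -> a = 11; heap: [0-5 FREE][6-10 ALLOC][11-19 ALLOC][20-30 FREE]
Op 6: c = malloc(6) -> c = 0; heap: [0-5 ALLOC][6-10 ALLOC][11-19 ALLOC][20-30 FREE]
Op 7: c = realloc(c, 10) -> c = 20; heap: [0-5 FREE][6-10 ALLOC][11-19 ALLOC][20-29 ALLOC][30-30 FREE]
Op 8: d = malloc(8) -> d = NULL; heap: [0-5 FREE][6-10 ALLOC][11-19 ALLOC][20-29 ALLOC][30-30 FREE]
free(c): c = 20 -> block [20-29 ALLOC]; mark free, coalesce with adjacent free neighbors -> [0-5 FREE][6-10 ALLOC][11-19 ALLOC][20-30 FREE]

Answer: [0-5 FREE][6-10 ALLOC][11-19 ALLOC][20-30 FREE]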